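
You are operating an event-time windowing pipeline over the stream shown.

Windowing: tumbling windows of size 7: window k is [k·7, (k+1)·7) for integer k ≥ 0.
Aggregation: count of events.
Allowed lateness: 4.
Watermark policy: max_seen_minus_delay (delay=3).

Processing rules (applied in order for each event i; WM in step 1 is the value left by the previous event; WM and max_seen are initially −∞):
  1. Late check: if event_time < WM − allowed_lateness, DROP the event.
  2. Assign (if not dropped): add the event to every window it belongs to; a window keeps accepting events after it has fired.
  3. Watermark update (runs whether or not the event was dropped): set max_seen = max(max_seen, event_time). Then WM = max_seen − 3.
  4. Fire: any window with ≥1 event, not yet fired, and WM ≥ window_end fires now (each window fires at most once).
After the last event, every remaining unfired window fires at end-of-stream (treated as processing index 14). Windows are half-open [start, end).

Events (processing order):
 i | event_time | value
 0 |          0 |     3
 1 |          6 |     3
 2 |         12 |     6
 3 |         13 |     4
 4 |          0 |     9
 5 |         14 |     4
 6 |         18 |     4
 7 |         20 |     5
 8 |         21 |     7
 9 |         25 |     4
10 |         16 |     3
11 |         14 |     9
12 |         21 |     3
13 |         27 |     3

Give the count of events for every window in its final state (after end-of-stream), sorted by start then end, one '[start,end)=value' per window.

[0,7)=2 [7,14)=2 [14,21)=3 [21,28)=4

i=0 t=0 v=3: → [0,7); WM=-3
i=1 t=6 v=3: → [0,7); WM=3
i=2 t=12 v=6: → [7,14); WM=9; [0,7) fires=2
i=3 t=13 v=4: → [7,14); WM=10
i=4 t=0 v=9: DROP (t<10-4); WM=10
i=5 t=14 v=4: → [14,21); WM=11
i=6 t=18 v=4: → [14,21); WM=15; [7,14) fires=2
i=7 t=20 v=5: → [14,21); WM=17
i=8 t=21 v=7: → [21,28); WM=18
i=9 t=25 v=4: → [21,28); WM=22; [14,21) fires=3
i=10 t=16 v=3: DROP (t<22-4); WM=22
i=11 t=14 v=9: DROP (t<22-4); WM=22
i=12 t=21 v=3: → [21,28); WM=22
i=13 t=27 v=3: → [21,28); WM=24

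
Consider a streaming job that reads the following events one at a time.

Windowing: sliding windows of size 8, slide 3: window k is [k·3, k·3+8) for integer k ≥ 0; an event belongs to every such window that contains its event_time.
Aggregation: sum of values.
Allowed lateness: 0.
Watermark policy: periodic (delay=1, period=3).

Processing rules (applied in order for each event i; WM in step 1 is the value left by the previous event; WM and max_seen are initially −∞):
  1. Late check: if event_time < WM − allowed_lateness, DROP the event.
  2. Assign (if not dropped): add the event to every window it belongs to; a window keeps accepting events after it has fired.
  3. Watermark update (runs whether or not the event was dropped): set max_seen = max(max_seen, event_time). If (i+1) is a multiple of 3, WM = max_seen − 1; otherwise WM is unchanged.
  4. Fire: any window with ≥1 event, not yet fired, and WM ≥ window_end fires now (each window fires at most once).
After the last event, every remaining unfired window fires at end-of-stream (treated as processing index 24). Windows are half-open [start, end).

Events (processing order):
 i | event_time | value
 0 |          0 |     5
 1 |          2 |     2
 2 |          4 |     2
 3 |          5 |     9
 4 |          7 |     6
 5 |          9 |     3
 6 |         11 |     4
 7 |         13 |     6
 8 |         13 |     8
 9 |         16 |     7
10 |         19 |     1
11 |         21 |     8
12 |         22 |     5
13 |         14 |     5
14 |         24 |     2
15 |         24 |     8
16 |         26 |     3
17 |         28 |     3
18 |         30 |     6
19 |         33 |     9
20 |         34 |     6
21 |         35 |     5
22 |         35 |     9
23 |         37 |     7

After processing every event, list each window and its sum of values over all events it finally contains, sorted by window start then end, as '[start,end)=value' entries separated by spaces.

[0,8)=24 [3,11)=20 [6,14)=27 [9,17)=28 [12,20)=22 [15,23)=21 [18,26)=24 [21,29)=29 [24,32)=22 [27,35)=24 [30,38)=42 [33,41)=36 [36,44)=7

i=0 t=0 v=5: → [0,8); WM=−∞
i=1 t=2 v=2: → [0,8); WM=−∞
i=2 t=4 v=2: → [3,11),[0,8); WM=3
i=3 t=5 v=9: → [3,11),[0,8); WM=3
i=4 t=7 v=6: → [6,14),[3,11),[0,8); WM=3
i=5 t=9 v=3: → [9,17),[6,14),[3,11); WM=8; [0,8) fires=24
i=6 t=11 v=4: → [9,17),[6,14); WM=8
i=7 t=13 v=6: → [12,20),[9,17),[6,14); WM=8
i=8 t=13 v=8: → [12,20),[9,17),[6,14); WM=12; [3,11) fires=20
i=9 t=16 v=7: → [15,23),[12,20),[9,17); WM=12
i=10 t=19 v=1: → [18,26),[15,23),[12,20); WM=12
i=11 t=21 v=8: → [21,29),[18,26),[15,23); WM=20; [6,14) fires=27 [9,17) fires=28 [12,20) fires=22
i=12 t=22 v=5: → [21,29),[18,26),[15,23); WM=20
i=13 t=14 v=5: DROP (t<20-0); WM=20
i=14 t=24 v=2: → [24,32),[21,29),[18,26); WM=23; [15,23) fires=21
i=15 t=24 v=8: → [24,32),[21,29),[18,26); WM=23
i=16 t=26 v=3: → [24,32),[21,29); WM=23
i=17 t=28 v=3: → [27,35),[24,32),[21,29); WM=27; [18,26) fires=24
i=18 t=30 v=6: → [30,38),[27,35),[24,32); WM=27
i=19 t=33 v=9: → [33,41),[30,38),[27,35); WM=27
i=20 t=34 v=6: → [33,41),[30,38),[27,35); WM=33; [21,29) fires=29 [24,32) fires=22
i=21 t=35 v=5: → [33,41),[30,38); WM=33
i=22 t=35 v=9: → [33,41),[30,38); WM=33
i=23 t=37 v=7: → [36,44),[33,41),[30,38); WM=36; [27,35) fires=24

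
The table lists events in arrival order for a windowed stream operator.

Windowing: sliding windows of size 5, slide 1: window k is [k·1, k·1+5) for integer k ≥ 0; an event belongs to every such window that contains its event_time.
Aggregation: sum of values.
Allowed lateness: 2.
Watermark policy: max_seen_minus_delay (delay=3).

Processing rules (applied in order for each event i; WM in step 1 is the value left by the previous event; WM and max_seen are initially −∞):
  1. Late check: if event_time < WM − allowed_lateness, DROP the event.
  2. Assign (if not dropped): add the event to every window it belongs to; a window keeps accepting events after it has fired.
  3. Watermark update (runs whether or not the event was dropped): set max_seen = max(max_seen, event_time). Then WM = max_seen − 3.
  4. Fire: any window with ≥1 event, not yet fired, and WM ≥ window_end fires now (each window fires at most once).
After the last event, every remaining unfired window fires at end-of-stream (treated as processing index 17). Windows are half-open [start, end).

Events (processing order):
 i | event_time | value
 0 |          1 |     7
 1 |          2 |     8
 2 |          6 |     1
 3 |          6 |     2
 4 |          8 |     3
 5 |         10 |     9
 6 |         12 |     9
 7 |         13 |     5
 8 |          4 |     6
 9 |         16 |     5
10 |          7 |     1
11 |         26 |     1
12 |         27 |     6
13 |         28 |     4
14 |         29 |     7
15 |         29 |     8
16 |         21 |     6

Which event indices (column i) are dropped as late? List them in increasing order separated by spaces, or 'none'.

i=0 t=1 v=7: → [1,6),[0,5); WM=-2
i=1 t=2 v=8: → [2,7),[1,6),[0,5); WM=-1
i=2 t=6 v=1: → [6,11),[5,10),[4,9),[3,8),[2,7); WM=3
i=3 t=6 v=2: → [6,11),[5,10),[4,9),[3,8),[2,7); WM=3
i=4 t=8 v=3: → [8,13),[7,12),[6,11),[5,10),[4,9); WM=5; [0,5) fires=15
i=5 t=10 v=9: → [10,15),[9,14),[8,13),[7,12),[6,11); WM=7; [1,6) fires=15 [2,7) fires=11
i=6 t=12 v=9: → [12,17),[11,16),[10,15),[9,14),[8,13); WM=9; [3,8) fires=3 [4,9) fires=6
i=7 t=13 v=5: → [13,18),[12,17),[11,16),[10,15),[9,14); WM=10; [5,10) fires=6
i=8 t=4 v=6: DROP (t<10-2); WM=10
i=9 t=16 v=5: → [16,21),[15,20),[14,19),[13,18),[12,17); WM=13; [6,11) fires=15 [7,12) fires=12 [8,13) fires=21
i=10 t=7 v=1: DROP (t<13-2); WM=13
i=11 t=26 v=1: → [26,31),[25,30),[24,29),[23,28),[22,27); WM=23; [9,14) fires=23 [10,15) fires=23 [11,16) fires=14 [12,17) fires=19 [13,18) fires=10 [14,19) fires=5 [15,20) fires=5 [16,21) fires=5
i=12 t=27 v=6: → [27,32),[26,31),[25,30),[24,29),[23,28); WM=24
i=13 t=28 v=4: → [28,33),[27,32),[26,31),[25,30),[24,29); WM=25
i=14 t=29 v=7: → [29,34),[28,33),[27,32),[26,31),[25,30); WM=26
i=15 t=29 v=8: → [29,34),[28,33),[27,32),[26,31),[25,30); WM=26
i=16 t=21 v=6: DROP (t<26-2); WM=26

8 10 16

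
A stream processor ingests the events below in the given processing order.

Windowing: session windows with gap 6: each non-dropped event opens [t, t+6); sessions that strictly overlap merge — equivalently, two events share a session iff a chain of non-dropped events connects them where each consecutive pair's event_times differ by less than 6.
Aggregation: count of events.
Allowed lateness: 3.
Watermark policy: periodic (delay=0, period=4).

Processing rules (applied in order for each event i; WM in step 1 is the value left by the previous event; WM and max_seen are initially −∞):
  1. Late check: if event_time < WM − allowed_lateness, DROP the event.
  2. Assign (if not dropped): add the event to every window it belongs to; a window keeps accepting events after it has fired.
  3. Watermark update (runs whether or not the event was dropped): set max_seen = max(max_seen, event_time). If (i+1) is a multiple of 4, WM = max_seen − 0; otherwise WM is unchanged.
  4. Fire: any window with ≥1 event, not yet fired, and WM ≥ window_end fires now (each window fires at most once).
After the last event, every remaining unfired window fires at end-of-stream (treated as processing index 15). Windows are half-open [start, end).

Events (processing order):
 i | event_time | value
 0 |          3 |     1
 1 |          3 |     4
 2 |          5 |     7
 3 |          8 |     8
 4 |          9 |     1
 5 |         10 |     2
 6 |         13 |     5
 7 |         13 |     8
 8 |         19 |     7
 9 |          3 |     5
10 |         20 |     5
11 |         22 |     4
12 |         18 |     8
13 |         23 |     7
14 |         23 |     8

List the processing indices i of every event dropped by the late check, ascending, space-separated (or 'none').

i=0 t=3 v=1: → [3,9); WM=−∞
i=1 t=3 v=4: → [3,9); WM=−∞
i=2 t=5 v=7: → [3,11); WM=−∞
i=3 t=8 v=8: → [3,14); WM=8
i=4 t=9 v=1: → [3,15); WM=8
i=5 t=10 v=2: → [3,16); WM=8
i=6 t=13 v=5: → [3,19); WM=8
i=7 t=13 v=8: → [3,19); WM=13
i=8 t=19 v=7: → [19,25); WM=13
i=9 t=3 v=5: DROP (t<13-3); WM=13
i=10 t=20 v=5: → [19,26); WM=13
i=11 t=22 v=4: → [19,28); WM=22
i=12 t=18 v=8: DROP (t<22-3); WM=22
i=13 t=23 v=7: → [19,29); WM=22
i=14 t=23 v=8: → [19,29); WM=22

9 12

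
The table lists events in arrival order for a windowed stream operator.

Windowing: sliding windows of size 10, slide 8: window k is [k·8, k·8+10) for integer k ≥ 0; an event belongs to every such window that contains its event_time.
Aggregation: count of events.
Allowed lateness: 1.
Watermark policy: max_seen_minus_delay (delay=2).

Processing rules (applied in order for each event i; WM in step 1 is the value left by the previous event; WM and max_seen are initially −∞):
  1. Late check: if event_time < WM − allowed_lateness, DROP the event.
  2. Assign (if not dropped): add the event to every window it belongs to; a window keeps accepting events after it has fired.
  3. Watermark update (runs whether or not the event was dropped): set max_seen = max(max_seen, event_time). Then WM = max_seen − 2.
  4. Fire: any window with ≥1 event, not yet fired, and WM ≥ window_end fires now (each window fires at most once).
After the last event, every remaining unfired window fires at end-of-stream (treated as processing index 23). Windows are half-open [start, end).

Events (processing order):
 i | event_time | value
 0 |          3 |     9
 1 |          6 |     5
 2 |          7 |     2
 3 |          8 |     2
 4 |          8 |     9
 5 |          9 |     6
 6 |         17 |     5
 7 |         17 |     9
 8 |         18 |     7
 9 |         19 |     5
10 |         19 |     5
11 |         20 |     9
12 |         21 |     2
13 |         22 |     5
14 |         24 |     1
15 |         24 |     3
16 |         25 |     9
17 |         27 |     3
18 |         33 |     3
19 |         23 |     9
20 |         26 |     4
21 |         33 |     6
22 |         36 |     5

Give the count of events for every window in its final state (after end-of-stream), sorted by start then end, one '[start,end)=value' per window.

[0,10)=6 [8,18)=5 [16,26)=11 [24,34)=6 [32,42)=3

i=0 t=3 v=9: → [0,10); WM=1
i=1 t=6 v=5: → [0,10); WM=4
i=2 t=7 v=2: → [0,10); WM=5
i=3 t=8 v=2: → [8,18),[0,10); WM=6
i=4 t=8 v=9: → [8,18),[0,10); WM=6
i=5 t=9 v=6: → [8,18),[0,10); WM=7
i=6 t=17 v=5: → [16,26),[8,18); WM=15; [0,10) fires=6
i=7 t=17 v=9: → [16,26),[8,18); WM=15
i=8 t=18 v=7: → [16,26); WM=16
i=9 t=19 v=5: → [16,26); WM=17
i=10 t=19 v=5: → [16,26); WM=17
i=11 t=20 v=9: → [16,26); WM=18; [8,18) fires=5
i=12 t=21 v=2: → [16,26); WM=19
i=13 t=22 v=5: → [16,26); WM=20
i=14 t=24 v=1: → [24,34),[16,26); WM=22
i=15 t=24 v=3: → [24,34),[16,26); WM=22
i=16 t=25 v=9: → [24,34),[16,26); WM=23
i=17 t=27 v=3: → [24,34); WM=25
i=18 t=33 v=3: → [32,42),[24,34); WM=31; [16,26) fires=11
i=19 t=23 v=9: DROP (t<31-1); WM=31
i=20 t=26 v=4: DROP (t<31-1); WM=31
i=21 t=33 v=6: → [32,42),[24,34); WM=31
i=22 t=36 v=5: → [32,42); WM=34; [24,34) fires=6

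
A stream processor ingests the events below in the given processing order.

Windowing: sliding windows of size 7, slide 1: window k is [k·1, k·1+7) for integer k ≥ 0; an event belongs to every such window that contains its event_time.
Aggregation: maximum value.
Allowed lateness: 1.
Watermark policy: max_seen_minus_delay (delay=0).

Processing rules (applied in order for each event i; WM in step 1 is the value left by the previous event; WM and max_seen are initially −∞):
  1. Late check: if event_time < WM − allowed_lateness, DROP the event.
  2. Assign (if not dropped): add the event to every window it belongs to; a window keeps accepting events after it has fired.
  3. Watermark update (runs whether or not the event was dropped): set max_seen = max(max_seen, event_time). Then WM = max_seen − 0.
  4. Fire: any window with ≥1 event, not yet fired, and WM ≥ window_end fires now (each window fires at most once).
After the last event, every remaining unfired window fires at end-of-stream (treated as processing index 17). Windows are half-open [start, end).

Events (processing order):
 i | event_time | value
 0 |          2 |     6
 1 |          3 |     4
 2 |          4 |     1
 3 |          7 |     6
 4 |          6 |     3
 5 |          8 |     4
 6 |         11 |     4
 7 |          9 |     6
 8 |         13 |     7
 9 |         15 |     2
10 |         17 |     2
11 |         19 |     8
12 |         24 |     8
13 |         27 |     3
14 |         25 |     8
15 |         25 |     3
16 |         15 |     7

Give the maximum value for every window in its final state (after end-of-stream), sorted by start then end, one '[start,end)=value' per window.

i=0 t=2 v=6: → [2,9),[1,8),[0,7); WM=2
i=1 t=3 v=4: → [3,10),[2,9),[1,8),[0,7); WM=3
i=2 t=4 v=1: → [4,11),[3,10),[2,9),[1,8),[0,7); WM=4
i=3 t=7 v=6: → [7,14),[6,13),[5,12),[4,11),[3,10),[2,9),[1,8); WM=7; [0,7) fires=6
i=4 t=6 v=3: → [6,13),[5,12),[4,11),[3,10),[2,9),[1,8),[0,7); WM=7
i=5 t=8 v=4: → [8,15),[7,14),[6,13),[5,12),[4,11),[3,10),[2,9); WM=8; [1,8) fires=6
i=6 t=11 v=4: → [11,18),[10,17),[9,16),[8,15),[7,14),[6,13),[5,12); WM=11; [2,9) fires=6 [3,10) fires=6 [4,11) fires=6
i=7 t=9 v=6: DROP (t<11-1); WM=11
i=8 t=13 v=7: → [13,20),[12,19),[11,18),[10,17),[9,16),[8,15),[7,14); WM=13; [5,12) fires=6 [6,13) fires=6
i=9 t=15 v=2: → [15,22),[14,21),[13,20),[12,19),[11,18),[10,17),[9,16); WM=15; [7,14) fires=7 [8,15) fires=7
i=10 t=17 v=2: → [17,24),[16,23),[15,22),[14,21),[13,20),[12,19),[11,18); WM=17; [9,16) fires=7 [10,17) fires=7
i=11 t=19 v=8: → [19,26),[18,25),[17,24),[16,23),[15,22),[14,21),[13,20); WM=19; [11,18) fires=7 [12,19) fires=7
i=12 t=24 v=8: → [24,31),[23,30),[22,29),[21,28),[20,27),[19,26),[18,25); WM=24; [13,20) fires=8 [14,21) fires=8 [15,22) fires=8 [16,23) fires=8 [17,24) fires=8
i=13 t=27 v=3: → [27,34),[26,33),[25,32),[24,31),[23,30),[22,29),[21,28); WM=27; [18,25) fires=8 [19,26) fires=8 [20,27) fires=8
i=14 t=25 v=8: DROP (t<27-1); WM=27
i=15 t=25 v=3: DROP (t<27-1); WM=27
i=16 t=15 v=7: DROP (t<27-1); WM=27

[0,7)=6 [1,8)=6 [2,9)=6 [3,10)=6 [4,11)=6 [5,12)=6 [6,13)=6 [7,14)=7 [8,15)=7 [9,16)=7 [10,17)=7 [11,18)=7 [12,19)=7 [13,20)=8 [14,21)=8 [15,22)=8 [16,23)=8 [17,24)=8 [18,25)=8 [19,26)=8 [20,27)=8 [21,28)=8 [22,29)=8 [23,30)=8 [24,31)=8 [25,32)=3 [26,33)=3 [27,34)=3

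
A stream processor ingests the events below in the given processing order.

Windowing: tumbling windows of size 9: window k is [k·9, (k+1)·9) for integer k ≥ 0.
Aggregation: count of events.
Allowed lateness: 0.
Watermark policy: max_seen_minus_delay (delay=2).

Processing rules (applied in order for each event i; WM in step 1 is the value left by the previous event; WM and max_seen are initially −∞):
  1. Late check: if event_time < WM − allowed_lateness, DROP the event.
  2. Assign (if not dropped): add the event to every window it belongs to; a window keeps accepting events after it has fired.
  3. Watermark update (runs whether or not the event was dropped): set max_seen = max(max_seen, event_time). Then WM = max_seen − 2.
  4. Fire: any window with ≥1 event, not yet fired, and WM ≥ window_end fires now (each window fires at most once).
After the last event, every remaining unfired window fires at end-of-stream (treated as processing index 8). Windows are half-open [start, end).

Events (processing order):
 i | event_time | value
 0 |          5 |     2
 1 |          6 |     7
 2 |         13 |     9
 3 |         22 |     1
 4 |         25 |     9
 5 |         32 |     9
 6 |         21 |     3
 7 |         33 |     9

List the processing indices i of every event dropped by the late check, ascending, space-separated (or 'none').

6

i=0 t=5 v=2: → [0,9); WM=3
i=1 t=6 v=7: → [0,9); WM=4
i=2 t=13 v=9: → [9,18); WM=11; [0,9) fires=2
i=3 t=22 v=1: → [18,27); WM=20; [9,18) fires=1
i=4 t=25 v=9: → [18,27); WM=23
i=5 t=32 v=9: → [27,36); WM=30; [18,27) fires=2
i=6 t=21 v=3: DROP (t<30-0); WM=30
i=7 t=33 v=9: → [27,36); WM=31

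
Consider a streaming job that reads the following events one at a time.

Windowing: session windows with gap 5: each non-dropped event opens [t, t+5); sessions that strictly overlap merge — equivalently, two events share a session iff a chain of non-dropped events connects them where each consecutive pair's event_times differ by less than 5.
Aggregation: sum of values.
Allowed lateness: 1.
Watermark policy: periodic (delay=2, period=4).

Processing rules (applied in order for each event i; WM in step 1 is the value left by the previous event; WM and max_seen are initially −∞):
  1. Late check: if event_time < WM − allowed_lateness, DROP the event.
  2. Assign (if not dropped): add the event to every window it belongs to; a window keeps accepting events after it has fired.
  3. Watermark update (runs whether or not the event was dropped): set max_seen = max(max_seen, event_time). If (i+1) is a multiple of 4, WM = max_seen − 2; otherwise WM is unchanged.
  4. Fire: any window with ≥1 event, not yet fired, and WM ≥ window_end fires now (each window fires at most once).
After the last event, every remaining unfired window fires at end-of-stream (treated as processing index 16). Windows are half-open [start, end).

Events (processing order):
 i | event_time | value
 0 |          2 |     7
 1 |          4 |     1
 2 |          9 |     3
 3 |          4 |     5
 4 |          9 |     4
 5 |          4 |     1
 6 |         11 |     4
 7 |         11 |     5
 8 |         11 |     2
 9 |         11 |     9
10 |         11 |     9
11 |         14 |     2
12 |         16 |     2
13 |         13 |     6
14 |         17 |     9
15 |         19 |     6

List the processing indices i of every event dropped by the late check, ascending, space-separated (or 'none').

5

i=0 t=2 v=7: → [2,7); WM=−∞
i=1 t=4 v=1: → [2,9); WM=−∞
i=2 t=9 v=3: → [9,14); WM=−∞
i=3 t=4 v=5: → [2,9); WM=7
i=4 t=9 v=4: → [9,14); WM=7
i=5 t=4 v=1: DROP (t<7-1); WM=7
i=6 t=11 v=4: → [9,16); WM=7
i=7 t=11 v=5: → [9,16); WM=9
i=8 t=11 v=2: → [9,16); WM=9
i=9 t=11 v=9: → [9,16); WM=9
i=10 t=11 v=9: → [9,16); WM=9
i=11 t=14 v=2: → [9,19); WM=12
i=12 t=16 v=2: → [9,21); WM=12
i=13 t=13 v=6: → [9,21); WM=12
i=14 t=17 v=9: → [9,22); WM=12
i=15 t=19 v=6: → [9,24); WM=17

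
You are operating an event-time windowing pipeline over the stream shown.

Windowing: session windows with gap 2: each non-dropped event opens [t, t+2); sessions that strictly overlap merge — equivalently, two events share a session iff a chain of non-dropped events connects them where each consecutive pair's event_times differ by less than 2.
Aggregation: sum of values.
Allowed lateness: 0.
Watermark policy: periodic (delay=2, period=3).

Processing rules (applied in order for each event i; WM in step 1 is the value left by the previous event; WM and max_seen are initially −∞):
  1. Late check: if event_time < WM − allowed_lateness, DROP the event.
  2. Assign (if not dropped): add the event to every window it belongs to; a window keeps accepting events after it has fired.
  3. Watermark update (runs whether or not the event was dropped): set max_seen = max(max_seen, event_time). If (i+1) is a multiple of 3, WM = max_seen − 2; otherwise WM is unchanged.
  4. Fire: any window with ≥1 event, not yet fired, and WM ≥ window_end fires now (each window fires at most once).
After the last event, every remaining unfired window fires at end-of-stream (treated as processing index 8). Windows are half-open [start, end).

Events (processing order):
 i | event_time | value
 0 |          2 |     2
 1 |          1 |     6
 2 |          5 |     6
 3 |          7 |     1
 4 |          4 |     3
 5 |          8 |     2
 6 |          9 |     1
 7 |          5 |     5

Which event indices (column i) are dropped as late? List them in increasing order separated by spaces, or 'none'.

7

i=0 t=2 v=2: → [2,4); WM=−∞
i=1 t=1 v=6: → [1,4); WM=−∞
i=2 t=5 v=6: → [5,7); WM=3
i=3 t=7 v=1: → [7,9); WM=3
i=4 t=4 v=3: → [4,7); WM=3
i=5 t=8 v=2: → [7,10); WM=6
i=6 t=9 v=1: → [7,11); WM=6
i=7 t=5 v=5: DROP (t<6-0); WM=6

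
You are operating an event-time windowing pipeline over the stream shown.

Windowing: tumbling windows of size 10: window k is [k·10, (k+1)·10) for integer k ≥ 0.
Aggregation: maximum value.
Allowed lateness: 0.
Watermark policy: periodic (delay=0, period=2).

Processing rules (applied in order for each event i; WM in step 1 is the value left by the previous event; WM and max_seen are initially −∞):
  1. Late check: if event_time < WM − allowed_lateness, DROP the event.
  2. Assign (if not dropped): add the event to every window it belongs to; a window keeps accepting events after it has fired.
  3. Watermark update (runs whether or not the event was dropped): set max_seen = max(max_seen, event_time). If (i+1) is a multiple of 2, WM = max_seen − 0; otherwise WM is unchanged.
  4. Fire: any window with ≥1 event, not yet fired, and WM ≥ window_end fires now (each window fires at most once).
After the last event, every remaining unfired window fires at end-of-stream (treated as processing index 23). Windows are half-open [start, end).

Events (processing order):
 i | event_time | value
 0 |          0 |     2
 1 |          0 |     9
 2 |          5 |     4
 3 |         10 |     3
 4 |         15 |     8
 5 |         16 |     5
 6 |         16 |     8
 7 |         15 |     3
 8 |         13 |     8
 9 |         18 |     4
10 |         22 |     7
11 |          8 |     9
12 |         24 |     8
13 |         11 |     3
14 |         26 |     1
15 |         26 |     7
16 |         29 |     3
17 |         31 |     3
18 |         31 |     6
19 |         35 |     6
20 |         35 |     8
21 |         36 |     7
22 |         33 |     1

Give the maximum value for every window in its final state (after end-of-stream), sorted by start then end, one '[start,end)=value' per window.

i=0 t=0 v=2: → [0,10); WM=−∞
i=1 t=0 v=9: → [0,10); WM=0
i=2 t=5 v=4: → [0,10); WM=0
i=3 t=10 v=3: → [10,20); WM=10; [0,10) fires=9
i=4 t=15 v=8: → [10,20); WM=10
i=5 t=16 v=5: → [10,20); WM=16
i=6 t=16 v=8: → [10,20); WM=16
i=7 t=15 v=3: DROP (t<16-0); WM=16
i=8 t=13 v=8: DROP (t<16-0); WM=16
i=9 t=18 v=4: → [10,20); WM=18
i=10 t=22 v=7: → [20,30); WM=18
i=11 t=8 v=9: DROP (t<18-0); WM=22; [10,20) fires=8
i=12 t=24 v=8: → [20,30); WM=22
i=13 t=11 v=3: DROP (t<22-0); WM=24
i=14 t=26 v=1: → [20,30); WM=24
i=15 t=26 v=7: → [20,30); WM=26
i=16 t=29 v=3: → [20,30); WM=26
i=17 t=31 v=3: → [30,40); WM=31; [20,30) fires=8
i=18 t=31 v=6: → [30,40); WM=31
i=19 t=35 v=6: → [30,40); WM=35
i=20 t=35 v=8: → [30,40); WM=35
i=21 t=36 v=7: → [30,40); WM=36
i=22 t=33 v=1: DROP (t<36-0); WM=36

[0,10)=9 [10,20)=8 [20,30)=8 [30,40)=8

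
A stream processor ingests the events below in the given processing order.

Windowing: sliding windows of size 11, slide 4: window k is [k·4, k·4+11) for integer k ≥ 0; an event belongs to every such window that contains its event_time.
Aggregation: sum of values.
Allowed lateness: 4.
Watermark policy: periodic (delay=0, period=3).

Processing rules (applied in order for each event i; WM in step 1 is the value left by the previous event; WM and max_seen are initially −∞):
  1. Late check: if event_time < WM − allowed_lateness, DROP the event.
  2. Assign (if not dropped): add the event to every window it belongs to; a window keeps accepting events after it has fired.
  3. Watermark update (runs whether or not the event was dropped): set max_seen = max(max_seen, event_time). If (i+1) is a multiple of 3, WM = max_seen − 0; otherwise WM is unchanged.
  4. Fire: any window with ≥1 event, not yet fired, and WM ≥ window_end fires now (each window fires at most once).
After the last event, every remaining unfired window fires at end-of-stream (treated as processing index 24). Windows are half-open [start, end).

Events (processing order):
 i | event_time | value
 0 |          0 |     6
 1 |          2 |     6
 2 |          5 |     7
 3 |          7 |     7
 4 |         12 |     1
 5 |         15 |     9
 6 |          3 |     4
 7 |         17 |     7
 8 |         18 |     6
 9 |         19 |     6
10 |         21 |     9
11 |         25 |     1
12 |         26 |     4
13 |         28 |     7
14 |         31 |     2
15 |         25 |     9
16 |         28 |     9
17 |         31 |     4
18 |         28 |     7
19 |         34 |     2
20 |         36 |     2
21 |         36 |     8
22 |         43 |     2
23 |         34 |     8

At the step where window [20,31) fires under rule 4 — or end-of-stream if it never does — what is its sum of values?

i=0 t=0 v=6: → [0,11); WM=−∞
i=1 t=2 v=6: → [0,11); WM=−∞
i=2 t=5 v=7: → [4,15),[0,11); WM=5
i=3 t=7 v=7: → [4,15),[0,11); WM=5
i=4 t=12 v=1: → [12,23),[8,19),[4,15); WM=5
i=5 t=15 v=9: → [12,23),[8,19); WM=15; [0,11) fires=26 [4,15) fires=15
i=6 t=3 v=4: DROP (t<15-4); WM=15
i=7 t=17 v=7: → [16,27),[12,23),[8,19); WM=15
i=8 t=18 v=6: → [16,27),[12,23),[8,19); WM=18
i=9 t=19 v=6: → [16,27),[12,23); WM=18
i=10 t=21 v=9: → [20,31),[16,27),[12,23); WM=18
i=11 t=25 v=1: → [24,35),[20,31),[16,27); WM=25; [8,19) fires=23 [12,23) fires=38
i=12 t=26 v=4: → [24,35),[20,31),[16,27); WM=25
i=13 t=28 v=7: → [28,39),[24,35),[20,31); WM=25
i=14 t=31 v=2: → [28,39),[24,35); WM=31; [16,27) fires=33 [20,31) fires=21
i=15 t=25 v=9: DROP (t<31-4); WM=31
i=16 t=28 v=9: → [28,39),[24,35),[20,31); WM=31
i=17 t=31 v=4: → [28,39),[24,35); WM=31
i=18 t=28 v=7: → [28,39),[24,35),[20,31); WM=31
i=19 t=34 v=2: → [32,43),[28,39),[24,35); WM=31
i=20 t=36 v=2: → [36,47),[32,43),[28,39); WM=36; [24,35) fires=36
i=21 t=36 v=8: → [36,47),[32,43),[28,39); WM=36
i=22 t=43 v=2: → [40,51),[36,47); WM=36
i=23 t=34 v=8: → [32,43),[28,39),[24,35); WM=43; [28,39) fires=49 [32,43) fires=20

21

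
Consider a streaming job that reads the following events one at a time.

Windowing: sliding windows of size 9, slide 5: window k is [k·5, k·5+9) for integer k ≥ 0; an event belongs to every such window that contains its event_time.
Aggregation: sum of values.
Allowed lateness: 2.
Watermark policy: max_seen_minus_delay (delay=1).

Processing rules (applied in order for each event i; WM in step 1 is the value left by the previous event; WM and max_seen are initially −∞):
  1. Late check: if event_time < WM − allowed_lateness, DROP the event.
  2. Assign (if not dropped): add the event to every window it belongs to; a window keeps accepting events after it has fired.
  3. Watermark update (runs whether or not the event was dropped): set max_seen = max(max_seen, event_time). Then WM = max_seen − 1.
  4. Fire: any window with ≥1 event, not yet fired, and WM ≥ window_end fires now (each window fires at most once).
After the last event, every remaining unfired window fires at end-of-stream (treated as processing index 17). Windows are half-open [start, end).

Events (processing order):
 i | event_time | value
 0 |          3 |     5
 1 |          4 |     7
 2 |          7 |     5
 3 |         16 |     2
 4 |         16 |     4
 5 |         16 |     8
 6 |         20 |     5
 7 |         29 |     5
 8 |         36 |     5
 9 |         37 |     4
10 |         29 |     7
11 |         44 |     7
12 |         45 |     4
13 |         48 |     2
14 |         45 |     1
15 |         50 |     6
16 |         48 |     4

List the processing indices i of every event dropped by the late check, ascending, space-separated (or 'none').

i=0 t=3 v=5: → [0,9); WM=2
i=1 t=4 v=7: → [0,9); WM=3
i=2 t=7 v=5: → [5,14),[0,9); WM=6
i=3 t=16 v=2: → [15,24),[10,19); WM=15; [0,9) fires=17 [5,14) fires=5
i=4 t=16 v=4: → [15,24),[10,19); WM=15
i=5 t=16 v=8: → [15,24),[10,19); WM=15
i=6 t=20 v=5: → [20,29),[15,24); WM=19; [10,19) fires=14
i=7 t=29 v=5: → [25,34); WM=28; [15,24) fires=19
i=8 t=36 v=5: → [35,44),[30,39); WM=35; [20,29) fires=5 [25,34) fires=5
i=9 t=37 v=4: → [35,44),[30,39); WM=36
i=10 t=29 v=7: DROP (t<36-2); WM=36
i=11 t=44 v=7: → [40,49); WM=43; [30,39) fires=9
i=12 t=45 v=4: → [45,54),[40,49); WM=44; [35,44) fires=9
i=13 t=48 v=2: → [45,54),[40,49); WM=47
i=14 t=45 v=1: → [45,54),[40,49); WM=47
i=15 t=50 v=6: → [50,59),[45,54); WM=49; [40,49) fires=14
i=16 t=48 v=4: → [45,54),[40,49); WM=49

10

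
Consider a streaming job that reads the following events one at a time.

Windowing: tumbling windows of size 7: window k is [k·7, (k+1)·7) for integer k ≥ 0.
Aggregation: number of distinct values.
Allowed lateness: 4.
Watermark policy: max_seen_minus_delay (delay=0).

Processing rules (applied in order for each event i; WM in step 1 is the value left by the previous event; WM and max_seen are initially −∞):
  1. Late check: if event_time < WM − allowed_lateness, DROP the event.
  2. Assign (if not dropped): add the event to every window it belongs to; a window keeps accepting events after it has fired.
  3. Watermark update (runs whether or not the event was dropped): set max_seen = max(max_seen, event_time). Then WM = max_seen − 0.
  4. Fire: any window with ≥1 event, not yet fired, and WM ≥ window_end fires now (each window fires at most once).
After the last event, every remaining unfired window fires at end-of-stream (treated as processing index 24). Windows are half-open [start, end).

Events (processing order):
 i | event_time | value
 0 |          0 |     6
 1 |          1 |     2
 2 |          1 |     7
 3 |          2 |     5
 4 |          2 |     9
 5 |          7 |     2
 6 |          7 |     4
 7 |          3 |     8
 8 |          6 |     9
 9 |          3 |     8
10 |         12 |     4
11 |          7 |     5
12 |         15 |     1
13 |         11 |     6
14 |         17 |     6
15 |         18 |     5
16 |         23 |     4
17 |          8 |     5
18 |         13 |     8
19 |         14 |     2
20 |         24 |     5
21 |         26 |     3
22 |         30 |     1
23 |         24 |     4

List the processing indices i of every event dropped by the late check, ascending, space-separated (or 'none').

i=0 t=0 v=6: → [0,7); WM=0
i=1 t=1 v=2: → [0,7); WM=1
i=2 t=1 v=7: → [0,7); WM=1
i=3 t=2 v=5: → [0,7); WM=2
i=4 t=2 v=9: → [0,7); WM=2
i=5 t=7 v=2: → [7,14); WM=7; [0,7) fires=5
i=6 t=7 v=4: → [7,14); WM=7
i=7 t=3 v=8: → [0,7); WM=7
i=8 t=6 v=9: → [0,7); WM=7
i=9 t=3 v=8: → [0,7); WM=7
i=10 t=12 v=4: → [7,14); WM=12
i=11 t=7 v=5: DROP (t<12-4); WM=12
i=12 t=15 v=1: → [14,21); WM=15; [7,14) fires=2
i=13 t=11 v=6: → [7,14); WM=15
i=14 t=17 v=6: → [14,21); WM=17
i=15 t=18 v=5: → [14,21); WM=18
i=16 t=23 v=4: → [21,28); WM=23; [14,21) fires=3
i=17 t=8 v=5: DROP (t<23-4); WM=23
i=18 t=13 v=8: DROP (t<23-4); WM=23
i=19 t=14 v=2: DROP (t<23-4); WM=23
i=20 t=24 v=5: → [21,28); WM=24
i=21 t=26 v=3: → [21,28); WM=26
i=22 t=30 v=1: → [28,35); WM=30; [21,28) fires=3
i=23 t=24 v=4: DROP (t<30-4); WM=30

11 17 18 19 23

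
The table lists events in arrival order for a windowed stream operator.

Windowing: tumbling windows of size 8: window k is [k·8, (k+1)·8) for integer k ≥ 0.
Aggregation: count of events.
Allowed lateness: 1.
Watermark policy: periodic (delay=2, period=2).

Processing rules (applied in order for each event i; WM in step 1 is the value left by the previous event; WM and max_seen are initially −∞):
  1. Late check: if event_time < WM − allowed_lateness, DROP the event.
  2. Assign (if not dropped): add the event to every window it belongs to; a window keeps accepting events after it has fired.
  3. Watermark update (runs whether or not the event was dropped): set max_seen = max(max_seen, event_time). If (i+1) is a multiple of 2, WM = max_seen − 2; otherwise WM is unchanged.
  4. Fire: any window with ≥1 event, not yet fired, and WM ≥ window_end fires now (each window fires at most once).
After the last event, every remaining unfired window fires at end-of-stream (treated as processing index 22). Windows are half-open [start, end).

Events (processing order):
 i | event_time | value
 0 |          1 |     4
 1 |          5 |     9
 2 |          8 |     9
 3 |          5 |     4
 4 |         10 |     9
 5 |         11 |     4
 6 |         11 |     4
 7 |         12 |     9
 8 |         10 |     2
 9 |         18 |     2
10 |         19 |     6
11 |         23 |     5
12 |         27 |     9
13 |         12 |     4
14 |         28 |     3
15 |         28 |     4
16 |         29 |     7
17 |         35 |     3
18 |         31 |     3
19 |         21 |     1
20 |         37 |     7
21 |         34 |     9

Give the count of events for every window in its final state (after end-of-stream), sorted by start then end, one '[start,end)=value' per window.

[0,8)=3 [8,16)=6 [16,24)=3 [24,32)=4 [32,40)=3

i=0 t=1 v=4: → [0,8); WM=−∞
i=1 t=5 v=9: → [0,8); WM=3
i=2 t=8 v=9: → [8,16); WM=3
i=3 t=5 v=4: → [0,8); WM=6
i=4 t=10 v=9: → [8,16); WM=6
i=5 t=11 v=4: → [8,16); WM=9; [0,8) fires=3
i=6 t=11 v=4: → [8,16); WM=9
i=7 t=12 v=9: → [8,16); WM=10
i=8 t=10 v=2: → [8,16); WM=10
i=9 t=18 v=2: → [16,24); WM=16; [8,16) fires=6
i=10 t=19 v=6: → [16,24); WM=16
i=11 t=23 v=5: → [16,24); WM=21
i=12 t=27 v=9: → [24,32); WM=21
i=13 t=12 v=4: DROP (t<21-1); WM=25; [16,24) fires=3
i=14 t=28 v=3: → [24,32); WM=25
i=15 t=28 v=4: → [24,32); WM=26
i=16 t=29 v=7: → [24,32); WM=26
i=17 t=35 v=3: → [32,40); WM=33; [24,32) fires=4
i=18 t=31 v=3: DROP (t<33-1); WM=33
i=19 t=21 v=1: DROP (t<33-1); WM=33
i=20 t=37 v=7: → [32,40); WM=33
i=21 t=34 v=9: → [32,40); WM=35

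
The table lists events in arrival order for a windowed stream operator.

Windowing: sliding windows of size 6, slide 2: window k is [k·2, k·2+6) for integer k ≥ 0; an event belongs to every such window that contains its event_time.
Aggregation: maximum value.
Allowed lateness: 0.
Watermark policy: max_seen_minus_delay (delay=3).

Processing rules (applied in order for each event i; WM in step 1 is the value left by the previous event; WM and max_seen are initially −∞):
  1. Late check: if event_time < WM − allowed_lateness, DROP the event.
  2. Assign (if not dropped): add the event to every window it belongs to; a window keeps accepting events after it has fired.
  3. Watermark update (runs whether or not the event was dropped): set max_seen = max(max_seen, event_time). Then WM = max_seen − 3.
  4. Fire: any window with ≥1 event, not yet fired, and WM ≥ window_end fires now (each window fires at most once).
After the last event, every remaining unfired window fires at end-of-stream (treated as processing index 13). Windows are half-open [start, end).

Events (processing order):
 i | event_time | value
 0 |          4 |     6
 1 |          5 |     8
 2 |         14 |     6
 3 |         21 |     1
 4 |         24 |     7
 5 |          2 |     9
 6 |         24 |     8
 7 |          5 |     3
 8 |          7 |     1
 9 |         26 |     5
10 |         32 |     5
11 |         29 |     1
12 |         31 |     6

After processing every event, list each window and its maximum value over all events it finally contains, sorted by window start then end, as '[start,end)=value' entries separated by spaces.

i=0 t=4 v=6: → [4,10),[2,8),[0,6); WM=1
i=1 t=5 v=8: → [4,10),[2,8),[0,6); WM=2
i=2 t=14 v=6: → [14,20),[12,18),[10,16); WM=11; [0,6) fires=8 [2,8) fires=8 [4,10) fires=8
i=3 t=21 v=1: → [20,26),[18,24),[16,22); WM=18; [10,16) fires=6 [12,18) fires=6
i=4 t=24 v=7: → [24,30),[22,28),[20,26); WM=21; [14,20) fires=6
i=5 t=2 v=9: DROP (t<21-0); WM=21
i=6 t=24 v=8: → [24,30),[22,28),[20,26); WM=21
i=7 t=5 v=3: DROP (t<21-0); WM=21
i=8 t=7 v=1: DROP (t<21-0); WM=21
i=9 t=26 v=5: → [26,32),[24,30),[22,28); WM=23; [16,22) fires=1
i=10 t=32 v=5: → [32,38),[30,36),[28,34); WM=29; [18,24) fires=1 [20,26) fires=8 [22,28) fires=8
i=11 t=29 v=1: → [28,34),[26,32),[24,30); WM=29
i=12 t=31 v=6: → [30,36),[28,34),[26,32); WM=29

[0,6)=8 [2,8)=8 [4,10)=8 [10,16)=6 [12,18)=6 [14,20)=6 [16,22)=1 [18,24)=1 [20,26)=8 [22,28)=8 [24,30)=8 [26,32)=6 [28,34)=6 [30,36)=6 [32,38)=5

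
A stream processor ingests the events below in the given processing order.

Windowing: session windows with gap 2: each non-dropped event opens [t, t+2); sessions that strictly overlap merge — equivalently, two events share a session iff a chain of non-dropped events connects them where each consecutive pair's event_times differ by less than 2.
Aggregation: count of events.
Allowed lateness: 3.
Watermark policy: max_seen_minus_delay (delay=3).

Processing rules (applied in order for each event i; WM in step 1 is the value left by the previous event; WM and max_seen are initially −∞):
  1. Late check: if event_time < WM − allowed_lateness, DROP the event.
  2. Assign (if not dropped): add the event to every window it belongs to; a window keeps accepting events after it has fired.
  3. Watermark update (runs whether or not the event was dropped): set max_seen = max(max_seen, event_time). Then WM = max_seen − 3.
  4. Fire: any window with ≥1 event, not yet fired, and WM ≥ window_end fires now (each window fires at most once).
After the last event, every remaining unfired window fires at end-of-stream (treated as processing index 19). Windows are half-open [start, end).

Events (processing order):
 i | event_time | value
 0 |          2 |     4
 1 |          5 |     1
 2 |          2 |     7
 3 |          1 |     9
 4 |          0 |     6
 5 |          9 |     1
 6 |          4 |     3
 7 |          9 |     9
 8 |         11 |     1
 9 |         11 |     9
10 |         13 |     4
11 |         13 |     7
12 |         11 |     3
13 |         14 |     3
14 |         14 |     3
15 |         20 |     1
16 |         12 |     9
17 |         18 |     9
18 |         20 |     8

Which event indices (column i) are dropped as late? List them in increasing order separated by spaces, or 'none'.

16

i=0 t=2 v=4: → [2,4); WM=-1
i=1 t=5 v=1: → [5,7); WM=2
i=2 t=2 v=7: → [2,4); WM=2
i=3 t=1 v=9: → [1,4); WM=2
i=4 t=0 v=6: → [0,4); WM=2
i=5 t=9 v=1: → [9,11); WM=6
i=6 t=4 v=3: → [4,7); WM=6
i=7 t=9 v=9: → [9,11); WM=6
i=8 t=11 v=1: → [11,13); WM=8
i=9 t=11 v=9: → [11,13); WM=8
i=10 t=13 v=4: → [13,15); WM=10
i=11 t=13 v=7: → [13,15); WM=10
i=12 t=11 v=3: → [11,13); WM=10
i=13 t=14 v=3: → [13,16); WM=11
i=14 t=14 v=3: → [13,16); WM=11
i=15 t=20 v=1: → [20,22); WM=17
i=16 t=12 v=9: DROP (t<17-3); WM=17
i=17 t=18 v=9: → [18,20); WM=17
i=18 t=20 v=8: → [20,22); WM=17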